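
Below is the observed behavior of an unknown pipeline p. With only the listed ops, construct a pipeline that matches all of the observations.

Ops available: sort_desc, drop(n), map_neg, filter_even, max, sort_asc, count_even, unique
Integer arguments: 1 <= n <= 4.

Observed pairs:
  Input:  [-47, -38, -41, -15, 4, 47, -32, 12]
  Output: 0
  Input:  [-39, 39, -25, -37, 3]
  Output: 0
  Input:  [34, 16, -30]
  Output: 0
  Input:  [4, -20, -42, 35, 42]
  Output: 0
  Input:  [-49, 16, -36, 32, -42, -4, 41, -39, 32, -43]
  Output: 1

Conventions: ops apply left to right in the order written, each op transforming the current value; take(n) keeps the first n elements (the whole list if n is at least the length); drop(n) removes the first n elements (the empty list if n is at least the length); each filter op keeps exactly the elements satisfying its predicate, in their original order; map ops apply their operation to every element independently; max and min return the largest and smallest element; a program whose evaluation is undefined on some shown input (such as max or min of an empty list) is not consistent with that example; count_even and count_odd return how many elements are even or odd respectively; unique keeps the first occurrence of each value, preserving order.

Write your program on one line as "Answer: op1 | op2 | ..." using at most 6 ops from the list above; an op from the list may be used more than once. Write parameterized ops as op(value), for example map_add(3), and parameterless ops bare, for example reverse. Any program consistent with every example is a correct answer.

sort_asc | unique | filter_even | drop(4) | count_even

Check, running the answer program on each example:
  [-47, -38, -41, -15, 4, 47, -32, 12] -> [-47, -41, -38, -32, -15, 4, 12, 47] -> [-47, -41, -38, -32, -15, 4, 12, 47] -> [-38, -32, 4, 12] -> [] -> 0
  [-39, 39, -25, -37, 3] -> [-39, -37, -25, 3, 39] -> [-39, -37, -25, 3, 39] -> [] -> [] -> 0
  [34, 16, -30] -> [-30, 16, 34] -> [-30, 16, 34] -> [-30, 16, 34] -> [] -> 0
  [4, -20, -42, 35, 42] -> [-42, -20, 4, 35, 42] -> [-42, -20, 4, 35, 42] -> [-42, -20, 4, 42] -> [] -> 0
  [-49, 16, -36, 32, -42, -4, 41, -39, 32, -43] -> [-49, -43, -42, -39, -36, -4, 16, 32, 32, 41] -> [-49, -43, -42, -39, -36, -4, 16, 32, 41] -> [-42, -36, -4, 16, 32] -> [32] -> 1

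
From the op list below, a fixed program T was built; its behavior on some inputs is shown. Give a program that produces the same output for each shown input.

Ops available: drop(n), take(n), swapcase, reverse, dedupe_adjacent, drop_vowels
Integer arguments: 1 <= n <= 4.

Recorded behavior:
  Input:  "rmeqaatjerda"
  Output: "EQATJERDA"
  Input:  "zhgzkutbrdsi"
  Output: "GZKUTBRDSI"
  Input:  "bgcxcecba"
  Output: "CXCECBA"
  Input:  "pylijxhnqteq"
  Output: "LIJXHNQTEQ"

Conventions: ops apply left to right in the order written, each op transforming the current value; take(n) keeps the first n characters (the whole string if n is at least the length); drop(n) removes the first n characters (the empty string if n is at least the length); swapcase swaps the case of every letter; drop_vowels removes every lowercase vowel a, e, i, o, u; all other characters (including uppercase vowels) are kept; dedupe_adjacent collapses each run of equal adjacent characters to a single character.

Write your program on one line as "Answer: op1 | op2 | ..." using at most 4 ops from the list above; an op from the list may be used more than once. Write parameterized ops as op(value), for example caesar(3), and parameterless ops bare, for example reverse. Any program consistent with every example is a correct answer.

dedupe_adjacent | swapcase | drop(1) | drop(1)

Check, running the answer program on each example:
  "rmeqaatjerda" -> "rmeqatjerda" -> "RMEQATJERDA" -> "MEQATJERDA" -> "EQATJERDA"
  "zhgzkutbrdsi" -> "zhgzkutbrdsi" -> "ZHGZKUTBRDSI" -> "HGZKUTBRDSI" -> "GZKUTBRDSI"
  "bgcxcecba" -> "bgcxcecba" -> "BGCXCECBA" -> "GCXCECBA" -> "CXCECBA"
  "pylijxhnqteq" -> "pylijxhnqteq" -> "PYLIJXHNQTEQ" -> "YLIJXHNQTEQ" -> "LIJXHNQTEQ"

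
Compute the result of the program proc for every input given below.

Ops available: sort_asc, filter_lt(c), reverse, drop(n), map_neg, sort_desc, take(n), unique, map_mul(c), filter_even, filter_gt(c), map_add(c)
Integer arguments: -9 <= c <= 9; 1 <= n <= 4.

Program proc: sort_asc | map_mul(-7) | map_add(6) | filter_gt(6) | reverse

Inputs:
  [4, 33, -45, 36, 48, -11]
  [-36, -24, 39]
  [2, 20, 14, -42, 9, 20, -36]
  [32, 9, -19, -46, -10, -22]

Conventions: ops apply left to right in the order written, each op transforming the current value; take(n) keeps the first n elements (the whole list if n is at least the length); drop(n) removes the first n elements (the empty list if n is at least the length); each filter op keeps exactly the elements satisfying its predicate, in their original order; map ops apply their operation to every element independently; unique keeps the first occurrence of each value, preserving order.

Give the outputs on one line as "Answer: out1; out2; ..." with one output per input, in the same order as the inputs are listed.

Execution, op by op:
  [4, 33, -45, 36, 48, -11] -> [-45, -11, 4, 33, 36, 48] -> [315, 77, -28, -231, -252, -336] -> [321, 83, -22, -225, -246, -330] -> [321, 83] -> [83, 321]
  [-36, -24, 39] -> [-36, -24, 39] -> [252, 168, -273] -> [258, 174, -267] -> [258, 174] -> [174, 258]
  [2, 20, 14, -42, 9, 20, -36] -> [-42, -36, 2, 9, 14, 20, 20] -> [294, 252, -14, -63, -98, -140, -140] -> [300, 258, -8, -57, -92, -134, -134] -> [300, 258] -> [258, 300]
  [32, 9, -19, -46, -10, -22] -> [-46, -22, -19, -10, 9, 32] -> [322, 154, 133, 70, -63, -224] -> [328, 160, 139, 76, -57, -218] -> [328, 160, 139, 76] -> [76, 139, 160, 328]

[83, 321]; [174, 258]; [258, 300]; [76, 139, 160, 328]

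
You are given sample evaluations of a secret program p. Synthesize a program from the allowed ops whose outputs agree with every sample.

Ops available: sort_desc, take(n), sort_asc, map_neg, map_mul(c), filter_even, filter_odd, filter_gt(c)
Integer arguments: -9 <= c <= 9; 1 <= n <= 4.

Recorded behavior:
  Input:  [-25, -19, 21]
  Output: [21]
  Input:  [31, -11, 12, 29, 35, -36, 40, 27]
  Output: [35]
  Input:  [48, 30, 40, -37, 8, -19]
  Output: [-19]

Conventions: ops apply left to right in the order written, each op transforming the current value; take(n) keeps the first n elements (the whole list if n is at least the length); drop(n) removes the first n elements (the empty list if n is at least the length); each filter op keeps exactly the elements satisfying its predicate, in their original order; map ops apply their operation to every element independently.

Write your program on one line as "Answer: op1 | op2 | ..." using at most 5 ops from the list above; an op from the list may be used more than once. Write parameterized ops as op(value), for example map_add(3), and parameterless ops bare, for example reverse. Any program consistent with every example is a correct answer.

sort_asc | filter_odd | sort_desc | take(1)

Check, running the answer program on each example:
  [-25, -19, 21] -> [-25, -19, 21] -> [-25, -19, 21] -> [21, -19, -25] -> [21]
  [31, -11, 12, 29, 35, -36, 40, 27] -> [-36, -11, 12, 27, 29, 31, 35, 40] -> [-11, 27, 29, 31, 35] -> [35, 31, 29, 27, -11] -> [35]
  [48, 30, 40, -37, 8, -19] -> [-37, -19, 8, 30, 40, 48] -> [-37, -19] -> [-19, -37] -> [-19]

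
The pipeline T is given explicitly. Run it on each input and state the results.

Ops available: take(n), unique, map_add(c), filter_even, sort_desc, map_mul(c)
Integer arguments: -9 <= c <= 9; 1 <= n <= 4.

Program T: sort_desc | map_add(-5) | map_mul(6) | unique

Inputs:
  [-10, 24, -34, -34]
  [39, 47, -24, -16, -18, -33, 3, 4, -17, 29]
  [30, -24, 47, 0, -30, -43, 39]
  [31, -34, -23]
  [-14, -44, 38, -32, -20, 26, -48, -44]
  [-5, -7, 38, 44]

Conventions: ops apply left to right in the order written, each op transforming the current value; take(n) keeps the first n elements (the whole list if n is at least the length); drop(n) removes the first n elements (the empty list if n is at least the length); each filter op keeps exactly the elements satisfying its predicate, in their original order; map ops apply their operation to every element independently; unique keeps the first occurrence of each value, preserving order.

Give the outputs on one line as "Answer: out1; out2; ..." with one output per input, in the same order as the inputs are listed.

Execution, op by op:
  [-10, 24, -34, -34] -> [24, -10, -34, -34] -> [19, -15, -39, -39] -> [114, -90, -234, -234] -> [114, -90, -234]
  [39, 47, -24, -16, -18, -33, 3, 4, -17, 29] -> [47, 39, 29, 4, 3, -16, -17, -18, -24, -33] -> [42, 34, 24, -1, -2, -21, -22, -23, -29, -38] -> [252, 204, 144, -6, -12, -126, -132, -138, -174, -228] -> [252, 204, 144, -6, -12, -126, -132, -138, -174, -228]
  [30, -24, 47, 0, -30, -43, 39] -> [47, 39, 30, 0, -24, -30, -43] -> [42, 34, 25, -5, -29, -35, -48] -> [252, 204, 150, -30, -174, -210, -288] -> [252, 204, 150, -30, -174, -210, -288]
  [31, -34, -23] -> [31, -23, -34] -> [26, -28, -39] -> [156, -168, -234] -> [156, -168, -234]
  [-14, -44, 38, -32, -20, 26, -48, -44] -> [38, 26, -14, -20, -32, -44, -44, -48] -> [33, 21, -19, -25, -37, -49, -49, -53] -> [198, 126, -114, -150, -222, -294, -294, -318] -> [198, 126, -114, -150, -222, -294, -318]
  [-5, -7, 38, 44] -> [44, 38, -5, -7] -> [39, 33, -10, -12] -> [234, 198, -60, -72] -> [234, 198, -60, -72]

[114, -90, -234]; [252, 204, 144, -6, -12, -126, -132, -138, -174, -228]; [252, 204, 150, -30, -174, -210, -288]; [156, -168, -234]; [198, 126, -114, -150, -222, -294, -318]; [234, 198, -60, -72]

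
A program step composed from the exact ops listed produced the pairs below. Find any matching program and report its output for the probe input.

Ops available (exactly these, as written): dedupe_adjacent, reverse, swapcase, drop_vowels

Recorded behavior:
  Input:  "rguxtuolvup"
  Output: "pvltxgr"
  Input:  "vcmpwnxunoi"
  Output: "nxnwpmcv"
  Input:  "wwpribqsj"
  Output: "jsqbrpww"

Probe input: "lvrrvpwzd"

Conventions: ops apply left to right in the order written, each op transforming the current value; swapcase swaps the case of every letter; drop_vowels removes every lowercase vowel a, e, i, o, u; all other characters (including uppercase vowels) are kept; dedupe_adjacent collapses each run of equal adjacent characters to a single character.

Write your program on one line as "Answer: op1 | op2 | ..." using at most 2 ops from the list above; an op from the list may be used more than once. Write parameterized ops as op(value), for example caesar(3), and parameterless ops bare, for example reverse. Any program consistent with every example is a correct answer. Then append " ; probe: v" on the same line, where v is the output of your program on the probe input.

drop_vowels | reverse ; probe: "dzwpvrrvl"

Check, running the answer program on each example:
  "rguxtuolvup" -> "rgxtlvp" -> "pvltxgr"
  "vcmpwnxunoi" -> "vcmpwnxn" -> "nxnwpmcv"
  "wwpribqsj" -> "wwprbqsj" -> "jsqbrpww"
  probe: "lvrrvpwzd" -> "lvrrvpwzd" -> "dzwpvrrvl"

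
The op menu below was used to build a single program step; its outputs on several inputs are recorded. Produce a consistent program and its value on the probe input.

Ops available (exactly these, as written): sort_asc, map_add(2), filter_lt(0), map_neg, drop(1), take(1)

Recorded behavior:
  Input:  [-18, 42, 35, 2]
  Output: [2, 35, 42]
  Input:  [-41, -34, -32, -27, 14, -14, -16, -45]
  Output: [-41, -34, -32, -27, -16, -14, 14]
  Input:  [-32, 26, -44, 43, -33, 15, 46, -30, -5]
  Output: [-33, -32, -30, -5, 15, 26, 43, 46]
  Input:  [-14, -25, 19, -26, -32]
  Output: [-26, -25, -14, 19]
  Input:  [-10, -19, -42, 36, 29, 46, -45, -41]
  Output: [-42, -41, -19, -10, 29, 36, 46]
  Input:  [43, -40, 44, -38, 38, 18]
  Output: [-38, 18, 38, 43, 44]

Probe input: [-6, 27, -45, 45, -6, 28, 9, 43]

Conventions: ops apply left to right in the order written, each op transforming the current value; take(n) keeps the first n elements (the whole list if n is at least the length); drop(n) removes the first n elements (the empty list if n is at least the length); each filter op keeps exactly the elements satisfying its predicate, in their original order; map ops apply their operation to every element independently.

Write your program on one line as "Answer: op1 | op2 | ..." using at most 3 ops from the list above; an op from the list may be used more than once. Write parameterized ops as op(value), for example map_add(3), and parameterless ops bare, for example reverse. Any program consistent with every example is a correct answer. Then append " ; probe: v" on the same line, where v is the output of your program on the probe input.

sort_asc | drop(1) ; probe: [-6, -6, 9, 27, 28, 43, 45]

Check, running the answer program on each example:
  [-18, 42, 35, 2] -> [-18, 2, 35, 42] -> [2, 35, 42]
  [-41, -34, -32, -27, 14, -14, -16, -45] -> [-45, -41, -34, -32, -27, -16, -14, 14] -> [-41, -34, -32, -27, -16, -14, 14]
  [-32, 26, -44, 43, -33, 15, 46, -30, -5] -> [-44, -33, -32, -30, -5, 15, 26, 43, 46] -> [-33, -32, -30, -5, 15, 26, 43, 46]
  [-14, -25, 19, -26, -32] -> [-32, -26, -25, -14, 19] -> [-26, -25, -14, 19]
  [-10, -19, -42, 36, 29, 46, -45, -41] -> [-45, -42, -41, -19, -10, 29, 36, 46] -> [-42, -41, -19, -10, 29, 36, 46]
  [43, -40, 44, -38, 38, 18] -> [-40, -38, 18, 38, 43, 44] -> [-38, 18, 38, 43, 44]
  probe: [-6, 27, -45, 45, -6, 28, 9, 43] -> [-45, -6, -6, 9, 27, 28, 43, 45] -> [-6, -6, 9, 27, 28, 43, 45]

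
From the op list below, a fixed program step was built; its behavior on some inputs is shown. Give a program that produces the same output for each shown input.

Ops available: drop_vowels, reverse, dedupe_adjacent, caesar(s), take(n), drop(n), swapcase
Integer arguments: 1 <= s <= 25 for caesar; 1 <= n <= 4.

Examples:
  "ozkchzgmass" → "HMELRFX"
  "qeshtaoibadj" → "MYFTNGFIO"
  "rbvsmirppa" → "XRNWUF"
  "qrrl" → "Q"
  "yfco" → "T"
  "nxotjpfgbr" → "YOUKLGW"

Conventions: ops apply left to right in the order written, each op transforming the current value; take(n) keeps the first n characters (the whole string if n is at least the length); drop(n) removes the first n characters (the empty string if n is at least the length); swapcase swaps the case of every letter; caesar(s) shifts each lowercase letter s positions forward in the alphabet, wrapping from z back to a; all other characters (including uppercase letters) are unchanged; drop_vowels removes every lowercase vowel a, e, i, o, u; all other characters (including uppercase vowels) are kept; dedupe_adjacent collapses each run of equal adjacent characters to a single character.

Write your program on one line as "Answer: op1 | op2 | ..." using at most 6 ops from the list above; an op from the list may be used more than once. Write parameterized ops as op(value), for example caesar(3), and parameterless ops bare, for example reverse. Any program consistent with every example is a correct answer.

reverse | caesar(5) | reverse | drop(3) | swapcase | dedupe_adjacent

Check, running the answer program on each example:
  "ozkchzgmass" -> "ssamgzhckzo" -> "xxfrlemhpet" -> "tephmelrfxx" -> "hmelrfxx" -> "HMELRFXX" -> "HMELRFX"
  "qeshtaoibadj" -> "jdabioathseq" -> "oifgntfymxjv" -> "vjxmyftngfio" -> "myftngfio" -> "MYFTNGFIO" -> "MYFTNGFIO"
  "rbvsmirppa" -> "apprimsvbr" -> "fuuwnrxagw" -> "wgaxrnwuuf" -> "xrnwuuf" -> "XRNWUUF" -> "XRNWUF"
  "qrrl" -> "lrrq" -> "qwwv" -> "vwwq" -> "q" -> "Q" -> "Q"
  "yfco" -> "ocfy" -> "thkd" -> "dkht" -> "t" -> "T" -> "T"
  "nxotjpfgbr" -> "rbgfpjtoxn" -> "wglkuoytcs" -> "sctyouklgw" -> "youklgw" -> "YOUKLGW" -> "YOUKLGW"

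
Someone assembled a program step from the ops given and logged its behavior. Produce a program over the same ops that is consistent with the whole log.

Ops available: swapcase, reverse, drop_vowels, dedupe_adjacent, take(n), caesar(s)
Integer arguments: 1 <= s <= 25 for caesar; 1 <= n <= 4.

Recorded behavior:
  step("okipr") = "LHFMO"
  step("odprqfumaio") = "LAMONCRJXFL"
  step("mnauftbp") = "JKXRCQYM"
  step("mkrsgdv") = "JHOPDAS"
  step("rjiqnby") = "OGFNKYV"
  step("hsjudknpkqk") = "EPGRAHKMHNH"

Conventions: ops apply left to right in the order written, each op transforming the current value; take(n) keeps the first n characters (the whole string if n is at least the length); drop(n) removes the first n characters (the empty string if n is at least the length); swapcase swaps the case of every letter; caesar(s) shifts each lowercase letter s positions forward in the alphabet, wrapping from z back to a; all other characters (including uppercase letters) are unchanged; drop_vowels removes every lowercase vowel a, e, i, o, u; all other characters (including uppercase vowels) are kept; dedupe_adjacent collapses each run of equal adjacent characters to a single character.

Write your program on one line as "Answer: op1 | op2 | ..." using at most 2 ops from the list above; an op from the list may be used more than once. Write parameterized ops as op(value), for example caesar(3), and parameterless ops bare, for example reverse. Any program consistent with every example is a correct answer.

caesar(23) | swapcase

Check, running the answer program on each example:
  "okipr" -> "lhfmo" -> "LHFMO"
  "odprqfumaio" -> "lamoncrjxfl" -> "LAMONCRJXFL"
  "mnauftbp" -> "jkxrcqym" -> "JKXRCQYM"
  "mkrsgdv" -> "jhopdas" -> "JHOPDAS"
  "rjiqnby" -> "ogfnkyv" -> "OGFNKYV"
  "hsjudknpkqk" -> "epgrahkmhnh" -> "EPGRAHKMHNH"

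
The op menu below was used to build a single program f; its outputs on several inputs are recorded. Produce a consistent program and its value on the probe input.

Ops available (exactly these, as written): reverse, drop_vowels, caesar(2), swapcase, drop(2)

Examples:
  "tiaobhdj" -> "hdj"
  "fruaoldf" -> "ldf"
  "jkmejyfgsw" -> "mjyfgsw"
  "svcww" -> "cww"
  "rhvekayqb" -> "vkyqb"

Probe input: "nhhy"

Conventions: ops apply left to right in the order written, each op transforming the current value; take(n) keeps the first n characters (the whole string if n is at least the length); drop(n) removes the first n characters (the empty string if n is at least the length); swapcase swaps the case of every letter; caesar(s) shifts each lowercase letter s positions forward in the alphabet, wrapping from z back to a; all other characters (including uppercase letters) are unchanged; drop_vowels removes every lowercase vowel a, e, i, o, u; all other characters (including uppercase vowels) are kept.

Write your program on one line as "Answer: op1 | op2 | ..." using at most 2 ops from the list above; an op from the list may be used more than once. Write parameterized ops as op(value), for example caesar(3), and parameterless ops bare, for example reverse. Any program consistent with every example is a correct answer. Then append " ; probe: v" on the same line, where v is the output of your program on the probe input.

drop_vowels | drop(2) ; probe: "hy"

Check, running the answer program on each example:
  "tiaobhdj" -> "tbhdj" -> "hdj"
  "fruaoldf" -> "frldf" -> "ldf"
  "jkmejyfgsw" -> "jkmjyfgsw" -> "mjyfgsw"
  "svcww" -> "svcww" -> "cww"
  "rhvekayqb" -> "rhvkyqb" -> "vkyqb"
  probe: "nhhy" -> "nhhy" -> "hy"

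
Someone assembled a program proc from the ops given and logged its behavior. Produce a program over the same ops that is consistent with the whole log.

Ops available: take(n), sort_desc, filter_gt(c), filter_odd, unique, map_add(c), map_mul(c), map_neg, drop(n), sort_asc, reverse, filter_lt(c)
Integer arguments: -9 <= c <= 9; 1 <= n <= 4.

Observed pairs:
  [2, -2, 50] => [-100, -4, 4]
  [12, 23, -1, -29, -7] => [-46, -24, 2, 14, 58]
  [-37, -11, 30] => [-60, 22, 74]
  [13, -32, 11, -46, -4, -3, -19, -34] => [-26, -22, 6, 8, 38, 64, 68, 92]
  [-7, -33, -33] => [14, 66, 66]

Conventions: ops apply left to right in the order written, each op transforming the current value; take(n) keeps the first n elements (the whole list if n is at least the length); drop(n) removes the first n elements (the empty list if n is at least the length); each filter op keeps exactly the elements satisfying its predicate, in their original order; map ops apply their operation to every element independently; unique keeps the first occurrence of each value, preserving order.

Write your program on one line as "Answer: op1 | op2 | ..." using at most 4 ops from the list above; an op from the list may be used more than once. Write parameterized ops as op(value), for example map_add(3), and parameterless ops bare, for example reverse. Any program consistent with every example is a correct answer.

map_mul(2) | sort_asc | sort_desc | map_neg

Check, running the answer program on each example:
  [2, -2, 50] -> [4, -4, 100] -> [-4, 4, 100] -> [100, 4, -4] -> [-100, -4, 4]
  [12, 23, -1, -29, -7] -> [24, 46, -2, -58, -14] -> [-58, -14, -2, 24, 46] -> [46, 24, -2, -14, -58] -> [-46, -24, 2, 14, 58]
  [-37, -11, 30] -> [-74, -22, 60] -> [-74, -22, 60] -> [60, -22, -74] -> [-60, 22, 74]
  [13, -32, 11, -46, -4, -3, -19, -34] -> [26, -64, 22, -92, -8, -6, -38, -68] -> [-92, -68, -64, -38, -8, -6, 22, 26] -> [26, 22, -6, -8, -38, -64, -68, -92] -> [-26, -22, 6, 8, 38, 64, 68, 92]
  [-7, -33, -33] -> [-14, -66, -66] -> [-66, -66, -14] -> [-14, -66, -66] -> [14, 66, 66]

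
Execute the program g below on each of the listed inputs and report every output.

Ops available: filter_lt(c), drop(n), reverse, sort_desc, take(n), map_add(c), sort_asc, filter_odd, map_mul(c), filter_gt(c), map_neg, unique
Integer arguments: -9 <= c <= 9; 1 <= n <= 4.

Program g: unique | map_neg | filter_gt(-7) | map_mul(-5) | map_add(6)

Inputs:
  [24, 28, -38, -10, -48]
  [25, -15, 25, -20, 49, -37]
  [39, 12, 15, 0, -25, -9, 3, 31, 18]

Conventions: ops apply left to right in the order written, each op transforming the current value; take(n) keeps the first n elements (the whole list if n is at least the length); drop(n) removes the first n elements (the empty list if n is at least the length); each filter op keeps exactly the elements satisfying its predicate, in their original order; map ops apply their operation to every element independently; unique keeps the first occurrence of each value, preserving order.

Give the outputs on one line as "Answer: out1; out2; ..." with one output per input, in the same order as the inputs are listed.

Execution, op by op:
  [24, 28, -38, -10, -48] -> [24, 28, -38, -10, -48] -> [-24, -28, 38, 10, 48] -> [38, 10, 48] -> [-190, -50, -240] -> [-184, -44, -234]
  [25, -15, 25, -20, 49, -37] -> [25, -15, -20, 49, -37] -> [-25, 15, 20, -49, 37] -> [15, 20, 37] -> [-75, -100, -185] -> [-69, -94, -179]
  [39, 12, 15, 0, -25, -9, 3, 31, 18] -> [39, 12, 15, 0, -25, -9, 3, 31, 18] -> [-39, -12, -15, 0, 25, 9, -3, -31, -18] -> [0, 25, 9, -3] -> [0, -125, -45, 15] -> [6, -119, -39, 21]

[-184, -44, -234]; [-69, -94, -179]; [6, -119, -39, 21]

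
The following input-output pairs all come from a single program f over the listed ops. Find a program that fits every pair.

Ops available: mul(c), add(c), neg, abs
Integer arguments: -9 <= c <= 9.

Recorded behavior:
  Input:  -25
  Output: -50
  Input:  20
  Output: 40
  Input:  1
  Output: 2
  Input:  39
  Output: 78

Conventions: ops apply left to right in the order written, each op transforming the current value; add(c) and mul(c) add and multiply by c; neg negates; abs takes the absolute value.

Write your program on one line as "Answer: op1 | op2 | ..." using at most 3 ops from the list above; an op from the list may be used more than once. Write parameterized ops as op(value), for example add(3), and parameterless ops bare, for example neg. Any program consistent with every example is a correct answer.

mul(-2) | neg

Check, running the answer program on each example:
  -25 -> 50 -> -50
  20 -> -40 -> 40
  1 -> -2 -> 2
  39 -> -78 -> 78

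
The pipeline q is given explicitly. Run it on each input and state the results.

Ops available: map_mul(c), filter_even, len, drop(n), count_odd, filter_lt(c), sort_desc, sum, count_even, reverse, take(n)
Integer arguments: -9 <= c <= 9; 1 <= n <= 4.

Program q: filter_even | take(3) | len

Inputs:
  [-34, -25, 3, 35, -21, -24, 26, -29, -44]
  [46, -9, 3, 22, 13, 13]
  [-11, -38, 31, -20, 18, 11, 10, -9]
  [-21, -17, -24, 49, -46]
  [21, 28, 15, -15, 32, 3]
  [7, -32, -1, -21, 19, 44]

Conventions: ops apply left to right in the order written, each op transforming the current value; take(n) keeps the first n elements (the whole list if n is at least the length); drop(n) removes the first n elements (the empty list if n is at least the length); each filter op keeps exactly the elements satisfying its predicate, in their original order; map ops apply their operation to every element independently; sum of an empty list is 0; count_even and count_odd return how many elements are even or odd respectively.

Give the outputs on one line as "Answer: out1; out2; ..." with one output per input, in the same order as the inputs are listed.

3; 2; 3; 2; 2; 2

Execution, op by op:
  [-34, -25, 3, 35, -21, -24, 26, -29, -44] -> [-34, -24, 26, -44] -> [-34, -24, 26] -> 3
  [46, -9, 3, 22, 13, 13] -> [46, 22] -> [46, 22] -> 2
  [-11, -38, 31, -20, 18, 11, 10, -9] -> [-38, -20, 18, 10] -> [-38, -20, 18] -> 3
  [-21, -17, -24, 49, -46] -> [-24, -46] -> [-24, -46] -> 2
  [21, 28, 15, -15, 32, 3] -> [28, 32] -> [28, 32] -> 2
  [7, -32, -1, -21, 19, 44] -> [-32, 44] -> [-32, 44] -> 2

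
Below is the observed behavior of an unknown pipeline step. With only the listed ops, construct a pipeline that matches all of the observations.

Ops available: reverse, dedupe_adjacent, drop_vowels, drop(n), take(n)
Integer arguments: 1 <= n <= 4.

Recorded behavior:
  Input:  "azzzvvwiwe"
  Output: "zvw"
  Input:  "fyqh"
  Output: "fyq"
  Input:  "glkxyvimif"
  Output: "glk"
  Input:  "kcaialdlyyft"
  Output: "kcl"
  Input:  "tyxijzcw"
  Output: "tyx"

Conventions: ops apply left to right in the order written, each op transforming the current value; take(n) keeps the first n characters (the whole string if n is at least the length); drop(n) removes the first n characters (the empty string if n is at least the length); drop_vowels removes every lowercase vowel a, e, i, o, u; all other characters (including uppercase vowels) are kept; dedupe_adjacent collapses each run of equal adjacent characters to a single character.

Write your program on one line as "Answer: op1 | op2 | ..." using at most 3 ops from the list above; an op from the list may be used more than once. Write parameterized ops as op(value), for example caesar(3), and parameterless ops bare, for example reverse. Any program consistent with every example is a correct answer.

dedupe_adjacent | drop_vowels | take(3)

Check, running the answer program on each example:
  "azzzvvwiwe" -> "azvwiwe" -> "zvww" -> "zvw"
  "fyqh" -> "fyqh" -> "fyqh" -> "fyq"
  "glkxyvimif" -> "glkxyvimif" -> "glkxyvmf" -> "glk"
  "kcaialdlyyft" -> "kcaialdlyft" -> "kcldlyft" -> "kcl"
  "tyxijzcw" -> "tyxijzcw" -> "tyxjzcw" -> "tyx"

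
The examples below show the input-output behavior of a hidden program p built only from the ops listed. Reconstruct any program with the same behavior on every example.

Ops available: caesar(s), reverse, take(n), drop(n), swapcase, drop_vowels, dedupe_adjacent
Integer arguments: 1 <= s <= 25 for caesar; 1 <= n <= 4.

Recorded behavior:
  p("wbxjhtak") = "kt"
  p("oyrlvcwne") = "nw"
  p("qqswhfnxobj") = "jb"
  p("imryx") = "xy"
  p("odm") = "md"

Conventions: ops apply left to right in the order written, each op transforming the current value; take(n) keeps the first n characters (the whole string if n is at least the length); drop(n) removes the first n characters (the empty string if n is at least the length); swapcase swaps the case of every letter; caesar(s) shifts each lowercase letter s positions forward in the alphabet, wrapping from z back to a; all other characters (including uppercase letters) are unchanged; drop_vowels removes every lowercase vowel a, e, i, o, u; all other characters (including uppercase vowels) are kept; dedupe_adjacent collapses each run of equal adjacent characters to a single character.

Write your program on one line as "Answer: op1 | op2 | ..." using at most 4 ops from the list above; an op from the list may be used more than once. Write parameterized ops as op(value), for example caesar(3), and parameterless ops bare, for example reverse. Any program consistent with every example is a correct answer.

reverse | take(3) | drop_vowels | take(2)

Check, running the answer program on each example:
  "wbxjhtak" -> "kathjxbw" -> "kat" -> "kt" -> "kt"
  "oyrlvcwne" -> "enwcvlryo" -> "enw" -> "nw" -> "nw"
  "qqswhfnxobj" -> "jboxnfhwsqq" -> "jbo" -> "jb" -> "jb"
  "imryx" -> "xyrmi" -> "xyr" -> "xyr" -> "xy"
  "odm" -> "mdo" -> "mdo" -> "md" -> "md"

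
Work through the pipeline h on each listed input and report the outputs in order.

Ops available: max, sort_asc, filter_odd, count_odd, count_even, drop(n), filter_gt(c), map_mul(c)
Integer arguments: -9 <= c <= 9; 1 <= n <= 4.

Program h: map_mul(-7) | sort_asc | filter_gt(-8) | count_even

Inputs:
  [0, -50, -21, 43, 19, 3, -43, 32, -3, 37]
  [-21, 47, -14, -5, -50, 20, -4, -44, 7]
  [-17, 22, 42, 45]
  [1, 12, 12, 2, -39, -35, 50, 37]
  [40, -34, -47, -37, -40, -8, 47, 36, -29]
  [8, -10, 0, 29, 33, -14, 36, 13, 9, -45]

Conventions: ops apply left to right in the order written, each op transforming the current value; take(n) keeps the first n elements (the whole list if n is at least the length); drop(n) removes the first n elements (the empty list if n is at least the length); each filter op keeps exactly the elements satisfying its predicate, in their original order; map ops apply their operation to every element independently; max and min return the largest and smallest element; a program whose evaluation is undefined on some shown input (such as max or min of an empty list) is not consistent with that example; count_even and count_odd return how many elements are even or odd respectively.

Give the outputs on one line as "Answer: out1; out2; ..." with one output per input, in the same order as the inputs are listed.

2; 4; 0; 0; 3; 3

Execution, op by op:
  [0, -50, -21, 43, 19, 3, -43, 32, -3, 37] -> [0, 350, 147, -301, -133, -21, 301, -224, 21, -259] -> [-301, -259, -224, -133, -21, 0, 21, 147, 301, 350] -> [0, 21, 147, 301, 350] -> 2
  [-21, 47, -14, -5, -50, 20, -4, -44, 7] -> [147, -329, 98, 35, 350, -140, 28, 308, -49] -> [-329, -140, -49, 28, 35, 98, 147, 308, 350] -> [28, 35, 98, 147, 308, 350] -> 4
  [-17, 22, 42, 45] -> [119, -154, -294, -315] -> [-315, -294, -154, 119] -> [119] -> 0
  [1, 12, 12, 2, -39, -35, 50, 37] -> [-7, -84, -84, -14, 273, 245, -350, -259] -> [-350, -259, -84, -84, -14, -7, 245, 273] -> [-7, 245, 273] -> 0
  [40, -34, -47, -37, -40, -8, 47, 36, -29] -> [-280, 238, 329, 259, 280, 56, -329, -252, 203] -> [-329, -280, -252, 56, 203, 238, 259, 280, 329] -> [56, 203, 238, 259, 280, 329] -> 3
  [8, -10, 0, 29, 33, -14, 36, 13, 9, -45] -> [-56, 70, 0, -203, -231, 98, -252, -91, -63, 315] -> [-252, -231, -203, -91, -63, -56, 0, 70, 98, 315] -> [0, 70, 98, 315] -> 3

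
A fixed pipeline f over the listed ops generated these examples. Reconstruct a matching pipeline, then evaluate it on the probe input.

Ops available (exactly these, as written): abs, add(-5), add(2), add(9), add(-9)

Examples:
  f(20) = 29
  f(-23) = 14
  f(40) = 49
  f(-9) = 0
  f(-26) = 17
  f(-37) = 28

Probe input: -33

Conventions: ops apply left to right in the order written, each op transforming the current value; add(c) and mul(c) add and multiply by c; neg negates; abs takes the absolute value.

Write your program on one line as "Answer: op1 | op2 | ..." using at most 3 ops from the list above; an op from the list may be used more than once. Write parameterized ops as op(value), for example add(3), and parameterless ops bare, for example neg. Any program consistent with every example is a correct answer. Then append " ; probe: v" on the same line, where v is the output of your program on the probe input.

add(9) | abs ; probe: 24

Check, running the answer program on each example:
  20 -> 29 -> 29
  -23 -> -14 -> 14
  40 -> 49 -> 49
  -9 -> 0 -> 0
  -26 -> -17 -> 17
  -37 -> -28 -> 28
  probe: -33 -> -24 -> 24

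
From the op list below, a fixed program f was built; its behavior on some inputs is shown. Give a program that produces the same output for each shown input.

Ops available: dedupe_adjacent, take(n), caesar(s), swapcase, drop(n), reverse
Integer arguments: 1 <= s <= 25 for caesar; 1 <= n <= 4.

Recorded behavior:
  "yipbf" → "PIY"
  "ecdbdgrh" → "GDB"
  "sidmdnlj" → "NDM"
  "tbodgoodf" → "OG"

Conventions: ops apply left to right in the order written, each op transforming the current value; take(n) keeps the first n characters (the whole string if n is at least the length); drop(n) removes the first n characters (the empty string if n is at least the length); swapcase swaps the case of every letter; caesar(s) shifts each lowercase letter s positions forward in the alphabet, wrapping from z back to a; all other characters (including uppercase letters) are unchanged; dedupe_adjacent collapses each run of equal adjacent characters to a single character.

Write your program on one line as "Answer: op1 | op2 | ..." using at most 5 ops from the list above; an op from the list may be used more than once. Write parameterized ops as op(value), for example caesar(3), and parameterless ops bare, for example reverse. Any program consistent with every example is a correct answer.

swapcase | reverse | drop(2) | take(3) | dedupe_adjacent

Check, running the answer program on each example:
  "yipbf" -> "YIPBF" -> "FBPIY" -> "PIY" -> "PIY" -> "PIY"
  "ecdbdgrh" -> "ECDBDGRH" -> "HRGDBDCE" -> "GDBDCE" -> "GDB" -> "GDB"
  "sidmdnlj" -> "SIDMDNLJ" -> "JLNDMDIS" -> "NDMDIS" -> "NDM" -> "NDM"
  "tbodgoodf" -> "TBODGOODF" -> "FDOOGDOBT" -> "OOGDOBT" -> "OOG" -> "OG"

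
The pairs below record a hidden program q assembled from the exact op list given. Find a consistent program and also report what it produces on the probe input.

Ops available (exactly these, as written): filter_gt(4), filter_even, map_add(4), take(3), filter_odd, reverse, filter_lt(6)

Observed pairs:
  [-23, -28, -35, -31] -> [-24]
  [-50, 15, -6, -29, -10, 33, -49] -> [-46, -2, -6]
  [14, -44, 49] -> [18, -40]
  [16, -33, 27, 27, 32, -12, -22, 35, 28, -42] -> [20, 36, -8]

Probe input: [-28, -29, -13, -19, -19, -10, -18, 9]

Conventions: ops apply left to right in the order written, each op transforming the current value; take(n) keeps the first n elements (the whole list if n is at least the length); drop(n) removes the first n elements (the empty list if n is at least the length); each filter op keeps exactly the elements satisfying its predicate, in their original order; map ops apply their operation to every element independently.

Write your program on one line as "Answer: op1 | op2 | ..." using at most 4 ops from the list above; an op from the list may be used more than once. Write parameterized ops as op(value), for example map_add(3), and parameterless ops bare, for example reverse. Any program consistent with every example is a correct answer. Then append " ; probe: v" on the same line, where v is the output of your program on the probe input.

map_add(4) | filter_even | take(3) ; probe: [-24, -6, -14]

Check, running the answer program on each example:
  [-23, -28, -35, -31] -> [-19, -24, -31, -27] -> [-24] -> [-24]
  [-50, 15, -6, -29, -10, 33, -49] -> [-46, 19, -2, -25, -6, 37, -45] -> [-46, -2, -6] -> [-46, -2, -6]
  [14, -44, 49] -> [18, -40, 53] -> [18, -40] -> [18, -40]
  [16, -33, 27, 27, 32, -12, -22, 35, 28, -42] -> [20, -29, 31, 31, 36, -8, -18, 39, 32, -38] -> [20, 36, -8, -18, 32, -38] -> [20, 36, -8]
  probe: [-28, -29, -13, -19, -19, -10, -18, 9] -> [-24, -25, -9, -15, -15, -6, -14, 13] -> [-24, -6, -14] -> [-24, -6, -14]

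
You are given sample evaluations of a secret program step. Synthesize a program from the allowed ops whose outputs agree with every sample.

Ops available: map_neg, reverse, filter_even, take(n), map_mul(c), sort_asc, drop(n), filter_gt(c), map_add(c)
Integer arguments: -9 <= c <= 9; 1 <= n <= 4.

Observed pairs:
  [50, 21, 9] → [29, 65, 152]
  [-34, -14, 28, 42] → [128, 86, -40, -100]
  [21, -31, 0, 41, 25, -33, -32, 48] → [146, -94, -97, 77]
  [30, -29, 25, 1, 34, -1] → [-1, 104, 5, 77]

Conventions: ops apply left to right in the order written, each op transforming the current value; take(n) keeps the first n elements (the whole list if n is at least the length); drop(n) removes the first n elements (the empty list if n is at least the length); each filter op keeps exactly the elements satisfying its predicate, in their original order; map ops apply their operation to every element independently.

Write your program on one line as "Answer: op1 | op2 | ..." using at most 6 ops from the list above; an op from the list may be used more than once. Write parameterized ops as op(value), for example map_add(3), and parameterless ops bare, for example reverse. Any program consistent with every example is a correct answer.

reverse | map_add(-2) | map_mul(3) | take(4) | map_add(8)

Check, running the answer program on each example:
  [50, 21, 9] -> [9, 21, 50] -> [7, 19, 48] -> [21, 57, 144] -> [21, 57, 144] -> [29, 65, 152]
  [-34, -14, 28, 42] -> [42, 28, -14, -34] -> [40, 26, -16, -36] -> [120, 78, -48, -108] -> [120, 78, -48, -108] -> [128, 86, -40, -100]
  [21, -31, 0, 41, 25, -33, -32, 48] -> [48, -32, -33, 25, 41, 0, -31, 21] -> [46, -34, -35, 23, 39, -2, -33, 19] -> [138, -102, -105, 69, 117, -6, -99, 57] -> [138, -102, -105, 69] -> [146, -94, -97, 77]
  [30, -29, 25, 1, 34, -1] -> [-1, 34, 1, 25, -29, 30] -> [-3, 32, -1, 23, -31, 28] -> [-9, 96, -3, 69, -93, 84] -> [-9, 96, -3, 69] -> [-1, 104, 5, 77]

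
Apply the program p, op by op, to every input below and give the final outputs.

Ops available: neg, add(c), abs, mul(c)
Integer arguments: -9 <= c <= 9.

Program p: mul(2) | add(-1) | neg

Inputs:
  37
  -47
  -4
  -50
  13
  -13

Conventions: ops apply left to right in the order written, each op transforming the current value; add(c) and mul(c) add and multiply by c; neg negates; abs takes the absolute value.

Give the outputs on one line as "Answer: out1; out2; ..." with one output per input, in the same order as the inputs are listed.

Execution, op by op:
  37 -> 74 -> 73 -> -73
  -47 -> -94 -> -95 -> 95
  -4 -> -8 -> -9 -> 9
  -50 -> -100 -> -101 -> 101
  13 -> 26 -> 25 -> -25
  -13 -> -26 -> -27 -> 27

-73; 95; 9; 101; -25; 27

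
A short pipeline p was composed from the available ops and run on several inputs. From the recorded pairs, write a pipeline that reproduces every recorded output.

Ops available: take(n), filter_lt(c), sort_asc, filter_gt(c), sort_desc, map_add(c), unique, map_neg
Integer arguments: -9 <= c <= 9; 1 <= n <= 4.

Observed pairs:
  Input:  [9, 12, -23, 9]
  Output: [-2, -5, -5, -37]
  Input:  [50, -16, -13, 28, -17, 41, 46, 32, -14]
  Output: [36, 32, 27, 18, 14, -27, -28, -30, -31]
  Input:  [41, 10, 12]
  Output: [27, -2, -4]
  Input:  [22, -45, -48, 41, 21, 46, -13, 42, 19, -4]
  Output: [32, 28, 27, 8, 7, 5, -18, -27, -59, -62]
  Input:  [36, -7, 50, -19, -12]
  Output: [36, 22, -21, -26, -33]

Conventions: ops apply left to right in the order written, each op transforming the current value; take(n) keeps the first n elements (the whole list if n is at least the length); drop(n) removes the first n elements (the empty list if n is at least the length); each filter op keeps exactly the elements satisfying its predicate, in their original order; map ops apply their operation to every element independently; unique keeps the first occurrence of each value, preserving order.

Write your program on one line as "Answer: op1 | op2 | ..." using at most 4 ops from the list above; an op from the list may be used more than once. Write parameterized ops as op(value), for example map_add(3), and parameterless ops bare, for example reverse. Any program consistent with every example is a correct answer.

sort_desc | map_add(-8) | map_add(-6)

Check, running the answer program on each example:
  [9, 12, -23, 9] -> [12, 9, 9, -23] -> [4, 1, 1, -31] -> [-2, -5, -5, -37]
  [50, -16, -13, 28, -17, 41, 46, 32, -14] -> [50, 46, 41, 32, 28, -13, -14, -16, -17] -> [42, 38, 33, 24, 20, -21, -22, -24, -25] -> [36, 32, 27, 18, 14, -27, -28, -30, -31]
  [41, 10, 12] -> [41, 12, 10] -> [33, 4, 2] -> [27, -2, -4]
  [22, -45, -48, 41, 21, 46, -13, 42, 19, -4] -> [46, 42, 41, 22, 21, 19, -4, -13, -45, -48] -> [38, 34, 33, 14, 13, 11, -12, -21, -53, -56] -> [32, 28, 27, 8, 7, 5, -18, -27, -59, -62]
  [36, -7, 50, -19, -12] -> [50, 36, -7, -12, -19] -> [42, 28, -15, -20, -27] -> [36, 22, -21, -26, -33]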